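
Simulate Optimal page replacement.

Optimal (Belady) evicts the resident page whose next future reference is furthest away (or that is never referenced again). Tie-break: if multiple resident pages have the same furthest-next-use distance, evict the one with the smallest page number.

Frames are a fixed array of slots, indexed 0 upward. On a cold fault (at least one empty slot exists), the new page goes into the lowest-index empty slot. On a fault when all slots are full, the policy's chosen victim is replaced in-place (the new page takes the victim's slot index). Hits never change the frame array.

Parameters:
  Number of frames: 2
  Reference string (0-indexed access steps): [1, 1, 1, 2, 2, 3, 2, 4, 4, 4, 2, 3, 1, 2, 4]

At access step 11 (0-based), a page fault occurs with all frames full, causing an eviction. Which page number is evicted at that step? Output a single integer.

Step 0: ref 1 -> FAULT, frames=[1,-]
Step 1: ref 1 -> HIT, frames=[1,-]
Step 2: ref 1 -> HIT, frames=[1,-]
Step 3: ref 2 -> FAULT, frames=[1,2]
Step 4: ref 2 -> HIT, frames=[1,2]
Step 5: ref 3 -> FAULT, evict 1, frames=[3,2]
Step 6: ref 2 -> HIT, frames=[3,2]
Step 7: ref 4 -> FAULT, evict 3, frames=[4,2]
Step 8: ref 4 -> HIT, frames=[4,2]
Step 9: ref 4 -> HIT, frames=[4,2]
Step 10: ref 2 -> HIT, frames=[4,2]
Step 11: ref 3 -> FAULT, evict 4, frames=[3,2]
At step 11: evicted page 4

Answer: 4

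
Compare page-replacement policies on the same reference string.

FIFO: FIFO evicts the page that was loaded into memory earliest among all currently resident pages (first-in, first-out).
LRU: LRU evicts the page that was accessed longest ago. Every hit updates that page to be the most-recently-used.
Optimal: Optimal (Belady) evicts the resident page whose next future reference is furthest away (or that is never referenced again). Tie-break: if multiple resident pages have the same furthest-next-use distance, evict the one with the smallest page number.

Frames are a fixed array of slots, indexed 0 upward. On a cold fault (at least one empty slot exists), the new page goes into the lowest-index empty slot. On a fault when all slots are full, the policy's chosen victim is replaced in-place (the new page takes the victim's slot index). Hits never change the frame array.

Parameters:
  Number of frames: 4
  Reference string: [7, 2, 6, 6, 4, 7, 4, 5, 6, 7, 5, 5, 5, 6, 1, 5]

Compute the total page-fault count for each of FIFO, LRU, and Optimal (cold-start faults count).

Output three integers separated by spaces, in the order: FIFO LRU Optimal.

Answer: 7 6 6

Derivation:
--- FIFO ---
  step 0: ref 7 -> FAULT, frames=[7,-,-,-] (faults so far: 1)
  step 1: ref 2 -> FAULT, frames=[7,2,-,-] (faults so far: 2)
  step 2: ref 6 -> FAULT, frames=[7,2,6,-] (faults so far: 3)
  step 3: ref 6 -> HIT, frames=[7,2,6,-] (faults so far: 3)
  step 4: ref 4 -> FAULT, frames=[7,2,6,4] (faults so far: 4)
  step 5: ref 7 -> HIT, frames=[7,2,6,4] (faults so far: 4)
  step 6: ref 4 -> HIT, frames=[7,2,6,4] (faults so far: 4)
  step 7: ref 5 -> FAULT, evict 7, frames=[5,2,6,4] (faults so far: 5)
  step 8: ref 6 -> HIT, frames=[5,2,6,4] (faults so far: 5)
  step 9: ref 7 -> FAULT, evict 2, frames=[5,7,6,4] (faults so far: 6)
  step 10: ref 5 -> HIT, frames=[5,7,6,4] (faults so far: 6)
  step 11: ref 5 -> HIT, frames=[5,7,6,4] (faults so far: 6)
  step 12: ref 5 -> HIT, frames=[5,7,6,4] (faults so far: 6)
  step 13: ref 6 -> HIT, frames=[5,7,6,4] (faults so far: 6)
  step 14: ref 1 -> FAULT, evict 6, frames=[5,7,1,4] (faults so far: 7)
  step 15: ref 5 -> HIT, frames=[5,7,1,4] (faults so far: 7)
  FIFO total faults: 7
--- LRU ---
  step 0: ref 7 -> FAULT, frames=[7,-,-,-] (faults so far: 1)
  step 1: ref 2 -> FAULT, frames=[7,2,-,-] (faults so far: 2)
  step 2: ref 6 -> FAULT, frames=[7,2,6,-] (faults so far: 3)
  step 3: ref 6 -> HIT, frames=[7,2,6,-] (faults so far: 3)
  step 4: ref 4 -> FAULT, frames=[7,2,6,4] (faults so far: 4)
  step 5: ref 7 -> HIT, frames=[7,2,6,4] (faults so far: 4)
  step 6: ref 4 -> HIT, frames=[7,2,6,4] (faults so far: 4)
  step 7: ref 5 -> FAULT, evict 2, frames=[7,5,6,4] (faults so far: 5)
  step 8: ref 6 -> HIT, frames=[7,5,6,4] (faults so far: 5)
  step 9: ref 7 -> HIT, frames=[7,5,6,4] (faults so far: 5)
  step 10: ref 5 -> HIT, frames=[7,5,6,4] (faults so far: 5)
  step 11: ref 5 -> HIT, frames=[7,5,6,4] (faults so far: 5)
  step 12: ref 5 -> HIT, frames=[7,5,6,4] (faults so far: 5)
  step 13: ref 6 -> HIT, frames=[7,5,6,4] (faults so far: 5)
  step 14: ref 1 -> FAULT, evict 4, frames=[7,5,6,1] (faults so far: 6)
  step 15: ref 5 -> HIT, frames=[7,5,6,1] (faults so far: 6)
  LRU total faults: 6
--- Optimal ---
  step 0: ref 7 -> FAULT, frames=[7,-,-,-] (faults so far: 1)
  step 1: ref 2 -> FAULT, frames=[7,2,-,-] (faults so far: 2)
  step 2: ref 6 -> FAULT, frames=[7,2,6,-] (faults so far: 3)
  step 3: ref 6 -> HIT, frames=[7,2,6,-] (faults so far: 3)
  step 4: ref 4 -> FAULT, frames=[7,2,6,4] (faults so far: 4)
  step 5: ref 7 -> HIT, frames=[7,2,6,4] (faults so far: 4)
  step 6: ref 4 -> HIT, frames=[7,2,6,4] (faults so far: 4)
  step 7: ref 5 -> FAULT, evict 2, frames=[7,5,6,4] (faults so far: 5)
  step 8: ref 6 -> HIT, frames=[7,5,6,4] (faults so far: 5)
  step 9: ref 7 -> HIT, frames=[7,5,6,4] (faults so far: 5)
  step 10: ref 5 -> HIT, frames=[7,5,6,4] (faults so far: 5)
  step 11: ref 5 -> HIT, frames=[7,5,6,4] (faults so far: 5)
  step 12: ref 5 -> HIT, frames=[7,5,6,4] (faults so far: 5)
  step 13: ref 6 -> HIT, frames=[7,5,6,4] (faults so far: 5)
  step 14: ref 1 -> FAULT, evict 4, frames=[7,5,6,1] (faults so far: 6)
  step 15: ref 5 -> HIT, frames=[7,5,6,1] (faults so far: 6)
  Optimal total faults: 6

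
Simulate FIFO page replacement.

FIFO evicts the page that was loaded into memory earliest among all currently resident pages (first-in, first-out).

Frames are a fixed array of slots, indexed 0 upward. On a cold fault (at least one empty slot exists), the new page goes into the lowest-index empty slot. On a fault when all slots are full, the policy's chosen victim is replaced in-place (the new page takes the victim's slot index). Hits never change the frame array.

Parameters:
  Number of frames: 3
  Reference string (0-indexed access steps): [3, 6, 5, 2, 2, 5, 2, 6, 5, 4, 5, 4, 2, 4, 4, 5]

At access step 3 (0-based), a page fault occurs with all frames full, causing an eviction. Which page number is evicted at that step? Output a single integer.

Step 0: ref 3 -> FAULT, frames=[3,-,-]
Step 1: ref 6 -> FAULT, frames=[3,6,-]
Step 2: ref 5 -> FAULT, frames=[3,6,5]
Step 3: ref 2 -> FAULT, evict 3, frames=[2,6,5]
At step 3: evicted page 3

Answer: 3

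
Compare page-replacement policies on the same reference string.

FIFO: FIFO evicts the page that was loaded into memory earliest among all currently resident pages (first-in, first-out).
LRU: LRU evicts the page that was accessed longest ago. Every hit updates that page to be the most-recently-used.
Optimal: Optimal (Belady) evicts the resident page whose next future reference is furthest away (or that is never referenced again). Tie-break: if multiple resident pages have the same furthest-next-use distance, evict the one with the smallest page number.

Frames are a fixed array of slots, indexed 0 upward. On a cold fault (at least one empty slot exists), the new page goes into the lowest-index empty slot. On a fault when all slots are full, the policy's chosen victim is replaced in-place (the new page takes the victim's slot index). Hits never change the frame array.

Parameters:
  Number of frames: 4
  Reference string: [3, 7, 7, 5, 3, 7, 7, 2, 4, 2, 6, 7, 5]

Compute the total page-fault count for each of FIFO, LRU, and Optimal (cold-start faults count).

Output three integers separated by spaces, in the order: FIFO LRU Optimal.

--- FIFO ---
  step 0: ref 3 -> FAULT, frames=[3,-,-,-] (faults so far: 1)
  step 1: ref 7 -> FAULT, frames=[3,7,-,-] (faults so far: 2)
  step 2: ref 7 -> HIT, frames=[3,7,-,-] (faults so far: 2)
  step 3: ref 5 -> FAULT, frames=[3,7,5,-] (faults so far: 3)
  step 4: ref 3 -> HIT, frames=[3,7,5,-] (faults so far: 3)
  step 5: ref 7 -> HIT, frames=[3,7,5,-] (faults so far: 3)
  step 6: ref 7 -> HIT, frames=[3,7,5,-] (faults so far: 3)
  step 7: ref 2 -> FAULT, frames=[3,7,5,2] (faults so far: 4)
  step 8: ref 4 -> FAULT, evict 3, frames=[4,7,5,2] (faults so far: 5)
  step 9: ref 2 -> HIT, frames=[4,7,5,2] (faults so far: 5)
  step 10: ref 6 -> FAULT, evict 7, frames=[4,6,5,2] (faults so far: 6)
  step 11: ref 7 -> FAULT, evict 5, frames=[4,6,7,2] (faults so far: 7)
  step 12: ref 5 -> FAULT, evict 2, frames=[4,6,7,5] (faults so far: 8)
  FIFO total faults: 8
--- LRU ---
  step 0: ref 3 -> FAULT, frames=[3,-,-,-] (faults so far: 1)
  step 1: ref 7 -> FAULT, frames=[3,7,-,-] (faults so far: 2)
  step 2: ref 7 -> HIT, frames=[3,7,-,-] (faults so far: 2)
  step 3: ref 5 -> FAULT, frames=[3,7,5,-] (faults so far: 3)
  step 4: ref 3 -> HIT, frames=[3,7,5,-] (faults so far: 3)
  step 5: ref 7 -> HIT, frames=[3,7,5,-] (faults so far: 3)
  step 6: ref 7 -> HIT, frames=[3,7,5,-] (faults so far: 3)
  step 7: ref 2 -> FAULT, frames=[3,7,5,2] (faults so far: 4)
  step 8: ref 4 -> FAULT, evict 5, frames=[3,7,4,2] (faults so far: 5)
  step 9: ref 2 -> HIT, frames=[3,7,4,2] (faults so far: 5)
  step 10: ref 6 -> FAULT, evict 3, frames=[6,7,4,2] (faults so far: 6)
  step 11: ref 7 -> HIT, frames=[6,7,4,2] (faults so far: 6)
  step 12: ref 5 -> FAULT, evict 4, frames=[6,7,5,2] (faults so far: 7)
  LRU total faults: 7
--- Optimal ---
  step 0: ref 3 -> FAULT, frames=[3,-,-,-] (faults so far: 1)
  step 1: ref 7 -> FAULT, frames=[3,7,-,-] (faults so far: 2)
  step 2: ref 7 -> HIT, frames=[3,7,-,-] (faults so far: 2)
  step 3: ref 5 -> FAULT, frames=[3,7,5,-] (faults so far: 3)
  step 4: ref 3 -> HIT, frames=[3,7,5,-] (faults so far: 3)
  step 5: ref 7 -> HIT, frames=[3,7,5,-] (faults so far: 3)
  step 6: ref 7 -> HIT, frames=[3,7,5,-] (faults so far: 3)
  step 7: ref 2 -> FAULT, frames=[3,7,5,2] (faults so far: 4)
  step 8: ref 4 -> FAULT, evict 3, frames=[4,7,5,2] (faults so far: 5)
  step 9: ref 2 -> HIT, frames=[4,7,5,2] (faults so far: 5)
  step 10: ref 6 -> FAULT, evict 2, frames=[4,7,5,6] (faults so far: 6)
  step 11: ref 7 -> HIT, frames=[4,7,5,6] (faults so far: 6)
  step 12: ref 5 -> HIT, frames=[4,7,5,6] (faults so far: 6)
  Optimal total faults: 6

Answer: 8 7 6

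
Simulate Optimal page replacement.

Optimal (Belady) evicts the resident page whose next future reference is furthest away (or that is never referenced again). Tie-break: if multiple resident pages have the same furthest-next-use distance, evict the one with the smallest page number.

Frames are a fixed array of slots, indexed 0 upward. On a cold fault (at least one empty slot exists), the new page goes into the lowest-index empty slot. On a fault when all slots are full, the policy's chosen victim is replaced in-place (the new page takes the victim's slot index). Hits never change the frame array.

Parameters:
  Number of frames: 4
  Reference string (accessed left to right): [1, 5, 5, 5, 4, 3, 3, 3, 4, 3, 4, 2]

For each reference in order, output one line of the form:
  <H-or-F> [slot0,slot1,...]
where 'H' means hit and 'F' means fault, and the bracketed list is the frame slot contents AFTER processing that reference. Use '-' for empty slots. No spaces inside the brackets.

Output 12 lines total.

F [1,-,-,-]
F [1,5,-,-]
H [1,5,-,-]
H [1,5,-,-]
F [1,5,4,-]
F [1,5,4,3]
H [1,5,4,3]
H [1,5,4,3]
H [1,5,4,3]
H [1,5,4,3]
H [1,5,4,3]
F [2,5,4,3]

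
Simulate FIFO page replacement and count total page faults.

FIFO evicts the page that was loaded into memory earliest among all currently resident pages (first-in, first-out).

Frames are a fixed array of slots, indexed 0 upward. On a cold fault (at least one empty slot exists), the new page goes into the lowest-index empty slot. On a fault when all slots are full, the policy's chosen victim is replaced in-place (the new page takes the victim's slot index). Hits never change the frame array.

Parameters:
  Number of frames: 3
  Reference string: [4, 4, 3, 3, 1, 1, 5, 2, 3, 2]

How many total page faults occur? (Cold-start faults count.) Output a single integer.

Step 0: ref 4 → FAULT, frames=[4,-,-]
Step 1: ref 4 → HIT, frames=[4,-,-]
Step 2: ref 3 → FAULT, frames=[4,3,-]
Step 3: ref 3 → HIT, frames=[4,3,-]
Step 4: ref 1 → FAULT, frames=[4,3,1]
Step 5: ref 1 → HIT, frames=[4,3,1]
Step 6: ref 5 → FAULT (evict 4), frames=[5,3,1]
Step 7: ref 2 → FAULT (evict 3), frames=[5,2,1]
Step 8: ref 3 → FAULT (evict 1), frames=[5,2,3]
Step 9: ref 2 → HIT, frames=[5,2,3]
Total faults: 6

Answer: 6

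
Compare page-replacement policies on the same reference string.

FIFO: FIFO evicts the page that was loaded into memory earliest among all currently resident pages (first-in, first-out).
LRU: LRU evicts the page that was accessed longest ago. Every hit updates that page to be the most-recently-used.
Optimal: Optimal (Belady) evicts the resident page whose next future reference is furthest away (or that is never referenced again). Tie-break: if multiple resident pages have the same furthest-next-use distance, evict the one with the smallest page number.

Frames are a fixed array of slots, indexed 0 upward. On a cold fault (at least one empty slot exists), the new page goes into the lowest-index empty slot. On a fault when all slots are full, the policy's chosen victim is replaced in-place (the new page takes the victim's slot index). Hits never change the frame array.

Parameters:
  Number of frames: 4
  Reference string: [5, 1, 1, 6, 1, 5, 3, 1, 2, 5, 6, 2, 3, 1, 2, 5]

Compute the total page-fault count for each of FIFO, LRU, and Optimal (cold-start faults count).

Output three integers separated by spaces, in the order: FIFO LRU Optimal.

--- FIFO ---
  step 0: ref 5 -> FAULT, frames=[5,-,-,-] (faults so far: 1)
  step 1: ref 1 -> FAULT, frames=[5,1,-,-] (faults so far: 2)
  step 2: ref 1 -> HIT, frames=[5,1,-,-] (faults so far: 2)
  step 3: ref 6 -> FAULT, frames=[5,1,6,-] (faults so far: 3)
  step 4: ref 1 -> HIT, frames=[5,1,6,-] (faults so far: 3)
  step 5: ref 5 -> HIT, frames=[5,1,6,-] (faults so far: 3)
  step 6: ref 3 -> FAULT, frames=[5,1,6,3] (faults so far: 4)
  step 7: ref 1 -> HIT, frames=[5,1,6,3] (faults so far: 4)
  step 8: ref 2 -> FAULT, evict 5, frames=[2,1,6,3] (faults so far: 5)
  step 9: ref 5 -> FAULT, evict 1, frames=[2,5,6,3] (faults so far: 6)
  step 10: ref 6 -> HIT, frames=[2,5,6,3] (faults so far: 6)
  step 11: ref 2 -> HIT, frames=[2,5,6,3] (faults so far: 6)
  step 12: ref 3 -> HIT, frames=[2,5,6,3] (faults so far: 6)
  step 13: ref 1 -> FAULT, evict 6, frames=[2,5,1,3] (faults so far: 7)
  step 14: ref 2 -> HIT, frames=[2,5,1,3] (faults so far: 7)
  step 15: ref 5 -> HIT, frames=[2,5,1,3] (faults so far: 7)
  FIFO total faults: 7
--- LRU ---
  step 0: ref 5 -> FAULT, frames=[5,-,-,-] (faults so far: 1)
  step 1: ref 1 -> FAULT, frames=[5,1,-,-] (faults so far: 2)
  step 2: ref 1 -> HIT, frames=[5,1,-,-] (faults so far: 2)
  step 3: ref 6 -> FAULT, frames=[5,1,6,-] (faults so far: 3)
  step 4: ref 1 -> HIT, frames=[5,1,6,-] (faults so far: 3)
  step 5: ref 5 -> HIT, frames=[5,1,6,-] (faults so far: 3)
  step 6: ref 3 -> FAULT, frames=[5,1,6,3] (faults so far: 4)
  step 7: ref 1 -> HIT, frames=[5,1,6,3] (faults so far: 4)
  step 8: ref 2 -> FAULT, evict 6, frames=[5,1,2,3] (faults so far: 5)
  step 9: ref 5 -> HIT, frames=[5,1,2,3] (faults so far: 5)
  step 10: ref 6 -> FAULT, evict 3, frames=[5,1,2,6] (faults so far: 6)
  step 11: ref 2 -> HIT, frames=[5,1,2,6] (faults so far: 6)
  step 12: ref 3 -> FAULT, evict 1, frames=[5,3,2,6] (faults so far: 7)
  step 13: ref 1 -> FAULT, evict 5, frames=[1,3,2,6] (faults so far: 8)
  step 14: ref 2 -> HIT, frames=[1,3,2,6] (faults so far: 8)
  step 15: ref 5 -> FAULT, evict 6, frames=[1,3,2,5] (faults so far: 9)
  LRU total faults: 9
--- Optimal ---
  step 0: ref 5 -> FAULT, frames=[5,-,-,-] (faults so far: 1)
  step 1: ref 1 -> FAULT, frames=[5,1,-,-] (faults so far: 2)
  step 2: ref 1 -> HIT, frames=[5,1,-,-] (faults so far: 2)
  step 3: ref 6 -> FAULT, frames=[5,1,6,-] (faults so far: 3)
  step 4: ref 1 -> HIT, frames=[5,1,6,-] (faults so far: 3)
  step 5: ref 5 -> HIT, frames=[5,1,6,-] (faults so far: 3)
  step 6: ref 3 -> FAULT, frames=[5,1,6,3] (faults so far: 4)
  step 7: ref 1 -> HIT, frames=[5,1,6,3] (faults so far: 4)
  step 8: ref 2 -> FAULT, evict 1, frames=[5,2,6,3] (faults so far: 5)
  step 9: ref 5 -> HIT, frames=[5,2,6,3] (faults so far: 5)
  step 10: ref 6 -> HIT, frames=[5,2,6,3] (faults so far: 5)
  step 11: ref 2 -> HIT, frames=[5,2,6,3] (faults so far: 5)
  step 12: ref 3 -> HIT, frames=[5,2,6,3] (faults so far: 5)
  step 13: ref 1 -> FAULT, evict 3, frames=[5,2,6,1] (faults so far: 6)
  step 14: ref 2 -> HIT, frames=[5,2,6,1] (faults so far: 6)
  step 15: ref 5 -> HIT, frames=[5,2,6,1] (faults so far: 6)
  Optimal total faults: 6

Answer: 7 9 6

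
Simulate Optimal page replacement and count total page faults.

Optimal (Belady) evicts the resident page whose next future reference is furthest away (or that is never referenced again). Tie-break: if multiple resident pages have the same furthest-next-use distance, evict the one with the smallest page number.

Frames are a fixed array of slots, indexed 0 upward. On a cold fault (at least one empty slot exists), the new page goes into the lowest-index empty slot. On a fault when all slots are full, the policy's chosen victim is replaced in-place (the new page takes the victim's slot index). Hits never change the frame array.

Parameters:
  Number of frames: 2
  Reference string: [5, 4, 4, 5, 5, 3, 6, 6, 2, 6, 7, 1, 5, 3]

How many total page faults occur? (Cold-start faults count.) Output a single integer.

Answer: 9

Derivation:
Step 0: ref 5 → FAULT, frames=[5,-]
Step 1: ref 4 → FAULT, frames=[5,4]
Step 2: ref 4 → HIT, frames=[5,4]
Step 3: ref 5 → HIT, frames=[5,4]
Step 4: ref 5 → HIT, frames=[5,4]
Step 5: ref 3 → FAULT (evict 4), frames=[5,3]
Step 6: ref 6 → FAULT (evict 3), frames=[5,6]
Step 7: ref 6 → HIT, frames=[5,6]
Step 8: ref 2 → FAULT (evict 5), frames=[2,6]
Step 9: ref 6 → HIT, frames=[2,6]
Step 10: ref 7 → FAULT (evict 2), frames=[7,6]
Step 11: ref 1 → FAULT (evict 6), frames=[7,1]
Step 12: ref 5 → FAULT (evict 1), frames=[7,5]
Step 13: ref 3 → FAULT (evict 5), frames=[7,3]
Total faults: 9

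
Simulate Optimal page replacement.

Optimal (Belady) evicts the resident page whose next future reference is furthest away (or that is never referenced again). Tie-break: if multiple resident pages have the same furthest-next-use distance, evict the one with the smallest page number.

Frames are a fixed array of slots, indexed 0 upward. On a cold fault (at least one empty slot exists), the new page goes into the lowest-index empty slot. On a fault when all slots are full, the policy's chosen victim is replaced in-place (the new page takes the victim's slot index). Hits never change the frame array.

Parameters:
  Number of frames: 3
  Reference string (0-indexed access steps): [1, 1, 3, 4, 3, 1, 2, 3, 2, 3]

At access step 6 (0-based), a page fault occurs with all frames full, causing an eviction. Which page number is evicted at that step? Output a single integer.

Step 0: ref 1 -> FAULT, frames=[1,-,-]
Step 1: ref 1 -> HIT, frames=[1,-,-]
Step 2: ref 3 -> FAULT, frames=[1,3,-]
Step 3: ref 4 -> FAULT, frames=[1,3,4]
Step 4: ref 3 -> HIT, frames=[1,3,4]
Step 5: ref 1 -> HIT, frames=[1,3,4]
Step 6: ref 2 -> FAULT, evict 1, frames=[2,3,4]
At step 6: evicted page 1

Answer: 1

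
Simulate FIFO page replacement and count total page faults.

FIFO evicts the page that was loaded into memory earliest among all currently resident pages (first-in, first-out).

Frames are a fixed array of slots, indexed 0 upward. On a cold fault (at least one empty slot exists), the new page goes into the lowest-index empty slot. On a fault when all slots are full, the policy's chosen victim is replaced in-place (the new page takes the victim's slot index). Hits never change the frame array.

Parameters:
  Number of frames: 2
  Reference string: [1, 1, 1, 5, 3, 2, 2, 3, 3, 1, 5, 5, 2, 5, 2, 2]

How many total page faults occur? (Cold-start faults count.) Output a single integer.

Step 0: ref 1 → FAULT, frames=[1,-]
Step 1: ref 1 → HIT, frames=[1,-]
Step 2: ref 1 → HIT, frames=[1,-]
Step 3: ref 5 → FAULT, frames=[1,5]
Step 4: ref 3 → FAULT (evict 1), frames=[3,5]
Step 5: ref 2 → FAULT (evict 5), frames=[3,2]
Step 6: ref 2 → HIT, frames=[3,2]
Step 7: ref 3 → HIT, frames=[3,2]
Step 8: ref 3 → HIT, frames=[3,2]
Step 9: ref 1 → FAULT (evict 3), frames=[1,2]
Step 10: ref 5 → FAULT (evict 2), frames=[1,5]
Step 11: ref 5 → HIT, frames=[1,5]
Step 12: ref 2 → FAULT (evict 1), frames=[2,5]
Step 13: ref 5 → HIT, frames=[2,5]
Step 14: ref 2 → HIT, frames=[2,5]
Step 15: ref 2 → HIT, frames=[2,5]
Total faults: 7

Answer: 7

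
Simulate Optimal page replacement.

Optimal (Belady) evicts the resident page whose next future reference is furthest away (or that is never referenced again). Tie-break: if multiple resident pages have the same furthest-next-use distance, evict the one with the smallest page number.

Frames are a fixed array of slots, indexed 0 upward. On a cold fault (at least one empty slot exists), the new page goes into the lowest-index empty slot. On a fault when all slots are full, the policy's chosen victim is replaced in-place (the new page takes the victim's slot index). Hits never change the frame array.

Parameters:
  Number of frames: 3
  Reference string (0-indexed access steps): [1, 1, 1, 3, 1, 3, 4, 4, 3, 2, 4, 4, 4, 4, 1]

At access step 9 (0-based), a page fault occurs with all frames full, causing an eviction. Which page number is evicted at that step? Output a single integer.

Step 0: ref 1 -> FAULT, frames=[1,-,-]
Step 1: ref 1 -> HIT, frames=[1,-,-]
Step 2: ref 1 -> HIT, frames=[1,-,-]
Step 3: ref 3 -> FAULT, frames=[1,3,-]
Step 4: ref 1 -> HIT, frames=[1,3,-]
Step 5: ref 3 -> HIT, frames=[1,3,-]
Step 6: ref 4 -> FAULT, frames=[1,3,4]
Step 7: ref 4 -> HIT, frames=[1,3,4]
Step 8: ref 3 -> HIT, frames=[1,3,4]
Step 9: ref 2 -> FAULT, evict 3, frames=[1,2,4]
At step 9: evicted page 3

Answer: 3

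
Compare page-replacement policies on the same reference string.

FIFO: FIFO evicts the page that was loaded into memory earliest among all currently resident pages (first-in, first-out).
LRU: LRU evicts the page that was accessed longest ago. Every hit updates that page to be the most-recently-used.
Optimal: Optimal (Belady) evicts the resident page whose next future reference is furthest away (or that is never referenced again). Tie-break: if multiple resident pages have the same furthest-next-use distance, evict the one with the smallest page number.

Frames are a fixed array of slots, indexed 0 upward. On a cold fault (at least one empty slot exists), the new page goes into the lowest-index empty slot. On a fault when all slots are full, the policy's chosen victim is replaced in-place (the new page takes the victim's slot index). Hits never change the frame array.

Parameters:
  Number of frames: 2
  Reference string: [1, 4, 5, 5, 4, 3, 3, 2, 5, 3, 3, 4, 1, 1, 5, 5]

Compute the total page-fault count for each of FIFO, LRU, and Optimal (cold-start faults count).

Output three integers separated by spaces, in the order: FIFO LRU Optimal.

Answer: 10 10 8

Derivation:
--- FIFO ---
  step 0: ref 1 -> FAULT, frames=[1,-] (faults so far: 1)
  step 1: ref 4 -> FAULT, frames=[1,4] (faults so far: 2)
  step 2: ref 5 -> FAULT, evict 1, frames=[5,4] (faults so far: 3)
  step 3: ref 5 -> HIT, frames=[5,4] (faults so far: 3)
  step 4: ref 4 -> HIT, frames=[5,4] (faults so far: 3)
  step 5: ref 3 -> FAULT, evict 4, frames=[5,3] (faults so far: 4)
  step 6: ref 3 -> HIT, frames=[5,3] (faults so far: 4)
  step 7: ref 2 -> FAULT, evict 5, frames=[2,3] (faults so far: 5)
  step 8: ref 5 -> FAULT, evict 3, frames=[2,5] (faults so far: 6)
  step 9: ref 3 -> FAULT, evict 2, frames=[3,5] (faults so far: 7)
  step 10: ref 3 -> HIT, frames=[3,5] (faults so far: 7)
  step 11: ref 4 -> FAULT, evict 5, frames=[3,4] (faults so far: 8)
  step 12: ref 1 -> FAULT, evict 3, frames=[1,4] (faults so far: 9)
  step 13: ref 1 -> HIT, frames=[1,4] (faults so far: 9)
  step 14: ref 5 -> FAULT, evict 4, frames=[1,5] (faults so far: 10)
  step 15: ref 5 -> HIT, frames=[1,5] (faults so far: 10)
  FIFO total faults: 10
--- LRU ---
  step 0: ref 1 -> FAULT, frames=[1,-] (faults so far: 1)
  step 1: ref 4 -> FAULT, frames=[1,4] (faults so far: 2)
  step 2: ref 5 -> FAULT, evict 1, frames=[5,4] (faults so far: 3)
  step 3: ref 5 -> HIT, frames=[5,4] (faults so far: 3)
  step 4: ref 4 -> HIT, frames=[5,4] (faults so far: 3)
  step 5: ref 3 -> FAULT, evict 5, frames=[3,4] (faults so far: 4)
  step 6: ref 3 -> HIT, frames=[3,4] (faults so far: 4)
  step 7: ref 2 -> FAULT, evict 4, frames=[3,2] (faults so far: 5)
  step 8: ref 5 -> FAULT, evict 3, frames=[5,2] (faults so far: 6)
  step 9: ref 3 -> FAULT, evict 2, frames=[5,3] (faults so far: 7)
  step 10: ref 3 -> HIT, frames=[5,3] (faults so far: 7)
  step 11: ref 4 -> FAULT, evict 5, frames=[4,3] (faults so far: 8)
  step 12: ref 1 -> FAULT, evict 3, frames=[4,1] (faults so far: 9)
  step 13: ref 1 -> HIT, frames=[4,1] (faults so far: 9)
  step 14: ref 5 -> FAULT, evict 4, frames=[5,1] (faults so far: 10)
  step 15: ref 5 -> HIT, frames=[5,1] (faults so far: 10)
  LRU total faults: 10
--- Optimal ---
  step 0: ref 1 -> FAULT, frames=[1,-] (faults so far: 1)
  step 1: ref 4 -> FAULT, frames=[1,4] (faults so far: 2)
  step 2: ref 5 -> FAULT, evict 1, frames=[5,4] (faults so far: 3)
  step 3: ref 5 -> HIT, frames=[5,4] (faults so far: 3)
  step 4: ref 4 -> HIT, frames=[5,4] (faults so far: 3)
  step 5: ref 3 -> FAULT, evict 4, frames=[5,3] (faults so far: 4)
  step 6: ref 3 -> HIT, frames=[5,3] (faults so far: 4)
  step 7: ref 2 -> FAULT, evict 3, frames=[5,2] (faults so far: 5)
  step 8: ref 5 -> HIT, frames=[5,2] (faults so far: 5)
  step 9: ref 3 -> FAULT, evict 2, frames=[5,3] (faults so far: 6)
  step 10: ref 3 -> HIT, frames=[5,3] (faults so far: 6)
  step 11: ref 4 -> FAULT, evict 3, frames=[5,4] (faults so far: 7)
  step 12: ref 1 -> FAULT, evict 4, frames=[5,1] (faults so far: 8)
  step 13: ref 1 -> HIT, frames=[5,1] (faults so far: 8)
  step 14: ref 5 -> HIT, frames=[5,1] (faults so far: 8)
  step 15: ref 5 -> HIT, frames=[5,1] (faults so far: 8)
  Optimal total faults: 8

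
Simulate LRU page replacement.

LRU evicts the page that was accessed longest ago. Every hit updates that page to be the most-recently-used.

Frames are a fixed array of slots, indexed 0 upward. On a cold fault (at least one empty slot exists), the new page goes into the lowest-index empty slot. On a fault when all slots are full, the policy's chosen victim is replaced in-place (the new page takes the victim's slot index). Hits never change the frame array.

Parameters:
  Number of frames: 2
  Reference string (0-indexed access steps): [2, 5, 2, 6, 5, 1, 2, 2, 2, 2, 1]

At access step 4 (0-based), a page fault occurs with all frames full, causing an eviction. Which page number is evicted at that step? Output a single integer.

Step 0: ref 2 -> FAULT, frames=[2,-]
Step 1: ref 5 -> FAULT, frames=[2,5]
Step 2: ref 2 -> HIT, frames=[2,5]
Step 3: ref 6 -> FAULT, evict 5, frames=[2,6]
Step 4: ref 5 -> FAULT, evict 2, frames=[5,6]
At step 4: evicted page 2

Answer: 2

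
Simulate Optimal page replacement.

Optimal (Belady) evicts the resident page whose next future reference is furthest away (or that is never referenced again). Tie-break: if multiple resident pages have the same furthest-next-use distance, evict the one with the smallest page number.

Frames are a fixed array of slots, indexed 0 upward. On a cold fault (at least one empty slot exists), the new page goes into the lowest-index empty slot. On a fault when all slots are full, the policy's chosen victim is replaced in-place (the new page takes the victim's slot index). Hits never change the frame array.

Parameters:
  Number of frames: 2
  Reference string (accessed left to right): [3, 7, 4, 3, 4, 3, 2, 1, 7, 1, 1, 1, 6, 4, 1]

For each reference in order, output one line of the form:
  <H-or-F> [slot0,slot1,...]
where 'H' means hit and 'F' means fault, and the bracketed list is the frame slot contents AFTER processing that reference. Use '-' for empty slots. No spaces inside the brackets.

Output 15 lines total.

F [3,-]
F [3,7]
F [3,4]
H [3,4]
H [3,4]
H [3,4]
F [2,4]
F [1,4]
F [1,7]
H [1,7]
H [1,7]
H [1,7]
F [1,6]
F [1,4]
H [1,4]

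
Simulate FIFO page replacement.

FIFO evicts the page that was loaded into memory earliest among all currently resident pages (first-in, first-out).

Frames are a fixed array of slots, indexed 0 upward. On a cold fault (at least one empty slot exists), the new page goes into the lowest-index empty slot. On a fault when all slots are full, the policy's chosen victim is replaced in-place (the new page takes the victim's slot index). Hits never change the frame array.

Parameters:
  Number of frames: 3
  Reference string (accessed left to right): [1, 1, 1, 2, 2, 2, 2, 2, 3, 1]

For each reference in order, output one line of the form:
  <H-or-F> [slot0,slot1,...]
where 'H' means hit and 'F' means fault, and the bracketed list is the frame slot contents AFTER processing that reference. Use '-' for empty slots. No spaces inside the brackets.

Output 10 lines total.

F [1,-,-]
H [1,-,-]
H [1,-,-]
F [1,2,-]
H [1,2,-]
H [1,2,-]
H [1,2,-]
H [1,2,-]
F [1,2,3]
H [1,2,3]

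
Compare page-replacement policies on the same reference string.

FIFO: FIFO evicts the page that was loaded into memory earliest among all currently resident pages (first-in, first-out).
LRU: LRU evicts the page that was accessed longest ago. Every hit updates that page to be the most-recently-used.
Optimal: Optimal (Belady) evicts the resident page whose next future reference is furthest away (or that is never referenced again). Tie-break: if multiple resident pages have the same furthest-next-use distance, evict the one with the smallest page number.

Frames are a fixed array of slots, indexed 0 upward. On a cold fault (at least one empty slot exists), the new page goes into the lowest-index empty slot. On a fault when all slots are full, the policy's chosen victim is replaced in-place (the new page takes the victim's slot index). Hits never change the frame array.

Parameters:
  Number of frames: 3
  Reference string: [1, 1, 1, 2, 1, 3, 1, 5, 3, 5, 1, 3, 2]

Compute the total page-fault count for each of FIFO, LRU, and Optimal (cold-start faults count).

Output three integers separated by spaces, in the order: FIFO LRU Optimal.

--- FIFO ---
  step 0: ref 1 -> FAULT, frames=[1,-,-] (faults so far: 1)
  step 1: ref 1 -> HIT, frames=[1,-,-] (faults so far: 1)
  step 2: ref 1 -> HIT, frames=[1,-,-] (faults so far: 1)
  step 3: ref 2 -> FAULT, frames=[1,2,-] (faults so far: 2)
  step 4: ref 1 -> HIT, frames=[1,2,-] (faults so far: 2)
  step 5: ref 3 -> FAULT, frames=[1,2,3] (faults so far: 3)
  step 6: ref 1 -> HIT, frames=[1,2,3] (faults so far: 3)
  step 7: ref 5 -> FAULT, evict 1, frames=[5,2,3] (faults so far: 4)
  step 8: ref 3 -> HIT, frames=[5,2,3] (faults so far: 4)
  step 9: ref 5 -> HIT, frames=[5,2,3] (faults so far: 4)
  step 10: ref 1 -> FAULT, evict 2, frames=[5,1,3] (faults so far: 5)
  step 11: ref 3 -> HIT, frames=[5,1,3] (faults so far: 5)
  step 12: ref 2 -> FAULT, evict 3, frames=[5,1,2] (faults so far: 6)
  FIFO total faults: 6
--- LRU ---
  step 0: ref 1 -> FAULT, frames=[1,-,-] (faults so far: 1)
  step 1: ref 1 -> HIT, frames=[1,-,-] (faults so far: 1)
  step 2: ref 1 -> HIT, frames=[1,-,-] (faults so far: 1)
  step 3: ref 2 -> FAULT, frames=[1,2,-] (faults so far: 2)
  step 4: ref 1 -> HIT, frames=[1,2,-] (faults so far: 2)
  step 5: ref 3 -> FAULT, frames=[1,2,3] (faults so far: 3)
  step 6: ref 1 -> HIT, frames=[1,2,3] (faults so far: 3)
  step 7: ref 5 -> FAULT, evict 2, frames=[1,5,3] (faults so far: 4)
  step 8: ref 3 -> HIT, frames=[1,5,3] (faults so far: 4)
  step 9: ref 5 -> HIT, frames=[1,5,3] (faults so far: 4)
  step 10: ref 1 -> HIT, frames=[1,5,3] (faults so far: 4)
  step 11: ref 3 -> HIT, frames=[1,5,3] (faults so far: 4)
  step 12: ref 2 -> FAULT, evict 5, frames=[1,2,3] (faults so far: 5)
  LRU total faults: 5
--- Optimal ---
  step 0: ref 1 -> FAULT, frames=[1,-,-] (faults so far: 1)
  step 1: ref 1 -> HIT, frames=[1,-,-] (faults so far: 1)
  step 2: ref 1 -> HIT, frames=[1,-,-] (faults so far: 1)
  step 3: ref 2 -> FAULT, frames=[1,2,-] (faults so far: 2)
  step 4: ref 1 -> HIT, frames=[1,2,-] (faults so far: 2)
  step 5: ref 3 -> FAULT, frames=[1,2,3] (faults so far: 3)
  step 6: ref 1 -> HIT, frames=[1,2,3] (faults so far: 3)
  step 7: ref 5 -> FAULT, evict 2, frames=[1,5,3] (faults so far: 4)
  step 8: ref 3 -> HIT, frames=[1,5,3] (faults so far: 4)
  step 9: ref 5 -> HIT, frames=[1,5,3] (faults so far: 4)
  step 10: ref 1 -> HIT, frames=[1,5,3] (faults so far: 4)
  step 11: ref 3 -> HIT, frames=[1,5,3] (faults so far: 4)
  step 12: ref 2 -> FAULT, evict 1, frames=[2,5,3] (faults so far: 5)
  Optimal total faults: 5

Answer: 6 5 5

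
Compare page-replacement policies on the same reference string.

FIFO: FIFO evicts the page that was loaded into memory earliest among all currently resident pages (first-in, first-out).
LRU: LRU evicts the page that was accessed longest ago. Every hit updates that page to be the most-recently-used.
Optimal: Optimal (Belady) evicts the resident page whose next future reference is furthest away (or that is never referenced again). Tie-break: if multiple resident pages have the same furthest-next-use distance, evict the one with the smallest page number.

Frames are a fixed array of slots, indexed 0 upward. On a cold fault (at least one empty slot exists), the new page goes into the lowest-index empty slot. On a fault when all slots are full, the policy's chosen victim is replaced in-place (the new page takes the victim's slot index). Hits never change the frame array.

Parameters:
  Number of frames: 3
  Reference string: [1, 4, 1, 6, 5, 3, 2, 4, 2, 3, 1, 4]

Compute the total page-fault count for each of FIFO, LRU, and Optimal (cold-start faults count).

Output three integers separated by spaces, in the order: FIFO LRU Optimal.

Answer: 8 9 7

Derivation:
--- FIFO ---
  step 0: ref 1 -> FAULT, frames=[1,-,-] (faults so far: 1)
  step 1: ref 4 -> FAULT, frames=[1,4,-] (faults so far: 2)
  step 2: ref 1 -> HIT, frames=[1,4,-] (faults so far: 2)
  step 3: ref 6 -> FAULT, frames=[1,4,6] (faults so far: 3)
  step 4: ref 5 -> FAULT, evict 1, frames=[5,4,6] (faults so far: 4)
  step 5: ref 3 -> FAULT, evict 4, frames=[5,3,6] (faults so far: 5)
  step 6: ref 2 -> FAULT, evict 6, frames=[5,3,2] (faults so far: 6)
  step 7: ref 4 -> FAULT, evict 5, frames=[4,3,2] (faults so far: 7)
  step 8: ref 2 -> HIT, frames=[4,3,2] (faults so far: 7)
  step 9: ref 3 -> HIT, frames=[4,3,2] (faults so far: 7)
  step 10: ref 1 -> FAULT, evict 3, frames=[4,1,2] (faults so far: 8)
  step 11: ref 4 -> HIT, frames=[4,1,2] (faults so far: 8)
  FIFO total faults: 8
--- LRU ---
  step 0: ref 1 -> FAULT, frames=[1,-,-] (faults so far: 1)
  step 1: ref 4 -> FAULT, frames=[1,4,-] (faults so far: 2)
  step 2: ref 1 -> HIT, frames=[1,4,-] (faults so far: 2)
  step 3: ref 6 -> FAULT, frames=[1,4,6] (faults so far: 3)
  step 4: ref 5 -> FAULT, evict 4, frames=[1,5,6] (faults so far: 4)
  step 5: ref 3 -> FAULT, evict 1, frames=[3,5,6] (faults so far: 5)
  step 6: ref 2 -> FAULT, evict 6, frames=[3,5,2] (faults so far: 6)
  step 7: ref 4 -> FAULT, evict 5, frames=[3,4,2] (faults so far: 7)
  step 8: ref 2 -> HIT, frames=[3,4,2] (faults so far: 7)
  step 9: ref 3 -> HIT, frames=[3,4,2] (faults so far: 7)
  step 10: ref 1 -> FAULT, evict 4, frames=[3,1,2] (faults so far: 8)
  step 11: ref 4 -> FAULT, evict 2, frames=[3,1,4] (faults so far: 9)
  LRU total faults: 9
--- Optimal ---
  step 0: ref 1 -> FAULT, frames=[1,-,-] (faults so far: 1)
  step 1: ref 4 -> FAULT, frames=[1,4,-] (faults so far: 2)
  step 2: ref 1 -> HIT, frames=[1,4,-] (faults so far: 2)
  step 3: ref 6 -> FAULT, frames=[1,4,6] (faults so far: 3)
  step 4: ref 5 -> FAULT, evict 6, frames=[1,4,5] (faults so far: 4)
  step 5: ref 3 -> FAULT, evict 5, frames=[1,4,3] (faults so far: 5)
  step 6: ref 2 -> FAULT, evict 1, frames=[2,4,3] (faults so far: 6)
  step 7: ref 4 -> HIT, frames=[2,4,3] (faults so far: 6)
  step 8: ref 2 -> HIT, frames=[2,4,3] (faults so far: 6)
  step 9: ref 3 -> HIT, frames=[2,4,3] (faults so far: 6)
  step 10: ref 1 -> FAULT, evict 2, frames=[1,4,3] (faults so far: 7)
  step 11: ref 4 -> HIT, frames=[1,4,3] (faults so far: 7)
  Optimal total faults: 7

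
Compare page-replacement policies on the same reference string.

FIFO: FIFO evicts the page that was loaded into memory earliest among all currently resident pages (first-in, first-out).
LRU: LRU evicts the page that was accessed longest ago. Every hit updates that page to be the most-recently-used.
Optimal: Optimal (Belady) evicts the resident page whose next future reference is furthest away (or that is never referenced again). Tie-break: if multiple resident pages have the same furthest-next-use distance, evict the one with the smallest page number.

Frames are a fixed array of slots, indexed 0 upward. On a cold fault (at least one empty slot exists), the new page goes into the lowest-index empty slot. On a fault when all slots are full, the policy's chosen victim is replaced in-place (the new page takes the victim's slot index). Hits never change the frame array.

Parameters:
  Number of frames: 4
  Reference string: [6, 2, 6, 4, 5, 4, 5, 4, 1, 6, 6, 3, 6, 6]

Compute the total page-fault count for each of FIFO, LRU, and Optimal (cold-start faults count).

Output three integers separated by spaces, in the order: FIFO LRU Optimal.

Answer: 7 6 6

Derivation:
--- FIFO ---
  step 0: ref 6 -> FAULT, frames=[6,-,-,-] (faults so far: 1)
  step 1: ref 2 -> FAULT, frames=[6,2,-,-] (faults so far: 2)
  step 2: ref 6 -> HIT, frames=[6,2,-,-] (faults so far: 2)
  step 3: ref 4 -> FAULT, frames=[6,2,4,-] (faults so far: 3)
  step 4: ref 5 -> FAULT, frames=[6,2,4,5] (faults so far: 4)
  step 5: ref 4 -> HIT, frames=[6,2,4,5] (faults so far: 4)
  step 6: ref 5 -> HIT, frames=[6,2,4,5] (faults so far: 4)
  step 7: ref 4 -> HIT, frames=[6,2,4,5] (faults so far: 4)
  step 8: ref 1 -> FAULT, evict 6, frames=[1,2,4,5] (faults so far: 5)
  step 9: ref 6 -> FAULT, evict 2, frames=[1,6,4,5] (faults so far: 6)
  step 10: ref 6 -> HIT, frames=[1,6,4,5] (faults so far: 6)
  step 11: ref 3 -> FAULT, evict 4, frames=[1,6,3,5] (faults so far: 7)
  step 12: ref 6 -> HIT, frames=[1,6,3,5] (faults so far: 7)
  step 13: ref 6 -> HIT, frames=[1,6,3,5] (faults so far: 7)
  FIFO total faults: 7
--- LRU ---
  step 0: ref 6 -> FAULT, frames=[6,-,-,-] (faults so far: 1)
  step 1: ref 2 -> FAULT, frames=[6,2,-,-] (faults so far: 2)
  step 2: ref 6 -> HIT, frames=[6,2,-,-] (faults so far: 2)
  step 3: ref 4 -> FAULT, frames=[6,2,4,-] (faults so far: 3)
  step 4: ref 5 -> FAULT, frames=[6,2,4,5] (faults so far: 4)
  step 5: ref 4 -> HIT, frames=[6,2,4,5] (faults so far: 4)
  step 6: ref 5 -> HIT, frames=[6,2,4,5] (faults so far: 4)
  step 7: ref 4 -> HIT, frames=[6,2,4,5] (faults so far: 4)
  step 8: ref 1 -> FAULT, evict 2, frames=[6,1,4,5] (faults so far: 5)
  step 9: ref 6 -> HIT, frames=[6,1,4,5] (faults so far: 5)
  step 10: ref 6 -> HIT, frames=[6,1,4,5] (faults so far: 5)
  step 11: ref 3 -> FAULT, evict 5, frames=[6,1,4,3] (faults so far: 6)
  step 12: ref 6 -> HIT, frames=[6,1,4,3] (faults so far: 6)
  step 13: ref 6 -> HIT, frames=[6,1,4,3] (faults so far: 6)
  LRU total faults: 6
--- Optimal ---
  step 0: ref 6 -> FAULT, frames=[6,-,-,-] (faults so far: 1)
  step 1: ref 2 -> FAULT, frames=[6,2,-,-] (faults so far: 2)
  step 2: ref 6 -> HIT, frames=[6,2,-,-] (faults so far: 2)
  step 3: ref 4 -> FAULT, frames=[6,2,4,-] (faults so far: 3)
  step 4: ref 5 -> FAULT, frames=[6,2,4,5] (faults so far: 4)
  step 5: ref 4 -> HIT, frames=[6,2,4,5] (faults so far: 4)
  step 6: ref 5 -> HIT, frames=[6,2,4,5] (faults so far: 4)
  step 7: ref 4 -> HIT, frames=[6,2,4,5] (faults so far: 4)
  step 8: ref 1 -> FAULT, evict 2, frames=[6,1,4,5] (faults so far: 5)
  step 9: ref 6 -> HIT, frames=[6,1,4,5] (faults so far: 5)
  step 10: ref 6 -> HIT, frames=[6,1,4,5] (faults so far: 5)
  step 11: ref 3 -> FAULT, evict 1, frames=[6,3,4,5] (faults so far: 6)
  step 12: ref 6 -> HIT, frames=[6,3,4,5] (faults so far: 6)
  step 13: ref 6 -> HIT, frames=[6,3,4,5] (faults so far: 6)
  Optimal total faults: 6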